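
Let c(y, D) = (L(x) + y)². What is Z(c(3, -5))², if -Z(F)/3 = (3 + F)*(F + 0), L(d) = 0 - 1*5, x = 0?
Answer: 7056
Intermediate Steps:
L(d) = -5 (L(d) = 0 - 5 = -5)
c(y, D) = (-5 + y)²
Z(F) = -3*F*(3 + F) (Z(F) = -3*(3 + F)*(F + 0) = -3*(3 + F)*F = -3*F*(3 + F))
Z(c(3, -5))² = (-3*(-5 + 3)²*(3 + (-5 + 3)²))² = (-3*(-2)²*(3 + (-2)²))² = (-3*4*(3 + 4))² = (-3*4*7)² = (-84)² = 7056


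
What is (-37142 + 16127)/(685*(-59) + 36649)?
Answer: 21015/3766 ≈ 5.5802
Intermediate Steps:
(-37142 + 16127)/(685*(-59) + 36649) = -21015/(-40415 + 36649) = -21015/(-3766) = -21015*(-1/3766) = 21015/3766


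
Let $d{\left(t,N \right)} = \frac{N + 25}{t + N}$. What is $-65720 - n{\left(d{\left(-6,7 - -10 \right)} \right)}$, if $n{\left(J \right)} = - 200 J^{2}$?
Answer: $- \frac{7599320}{121} \approx -62804.0$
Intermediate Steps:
$d{\left(t,N \right)} = \frac{25 + N}{N + t}$
$-65720 - n{\left(d{\left(-6,7 - -10 \right)} \right)} = -65720 - - 200 \left(\frac{25 + \left(7 - -10\right)}{\left(7 - -10\right) - 6}\right)^{2} = -65720 - - 200 \left(\frac{25 + \left(7 + 10\right)}{\left(7 + 10\right) - 6}\right)^{2} = -65720 - - 200 \left(\frac{25 + 17}{17 - 6}\right)^{2} = -65720 - - 200 \left(\frac{1}{11} \cdot 42\right)^{2} = -65720 - - 200 \left(\frac{42}{11}\right)^{2} = -65720 - \left(-200\right) \frac{1764}{121} = -65720 - - \frac{352800}{121} = -65720 + \frac{352800}{121} = - \frac{7599320}{121}$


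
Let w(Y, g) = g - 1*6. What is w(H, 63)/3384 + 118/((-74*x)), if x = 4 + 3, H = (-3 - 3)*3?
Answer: -61631/292152 ≈ -0.21096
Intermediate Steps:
H = -18 (H = -6*3 = -18)
x = 7
w(Y, g) = -6 + g (w(Y, g) = g - 6 = -6 + g)
w(H, 63)/3384 + 118/((-74*x)) = (-6 + 63)/3384 + 118/((-74*7)) = 57*(1/3384) + 118/(-518) = 19/1128 + 118*(-1/518) = 19/1128 - 59/259 = -61631/292152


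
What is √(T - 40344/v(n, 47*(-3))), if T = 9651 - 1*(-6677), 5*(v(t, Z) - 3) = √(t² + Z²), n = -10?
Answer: 2*√(10800 + 4082*√19981)/√(15 + √19981) ≈ 122.63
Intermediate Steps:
v(t, Z) = 3 + √(Z² + t²)/5 (v(t, Z) = 3 + √(t² + Z²)/5 = 3 + √(Z² + t²)/5)
T = 16328 (T = 9651 + 6677 = 16328)
√(T - 40344/v(n, 47*(-3))) = √(16328 - 40344/(3 + √((47*(-3))² + (-10)²)/5)) = √(16328 - 40344/(3 + √((-141)² + 100)/5)) = √(16328 - 40344/(3 + √(19881 + 100)/5)) = √(16328 - 40344/(3 + √19981/5))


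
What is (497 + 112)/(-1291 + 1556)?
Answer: 609/265 ≈ 2.2981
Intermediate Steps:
(497 + 112)/(-1291 + 1556) = 609/265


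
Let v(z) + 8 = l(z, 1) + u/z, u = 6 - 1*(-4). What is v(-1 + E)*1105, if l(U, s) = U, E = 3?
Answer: -1105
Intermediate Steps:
u = 10 (u = 6 + 4 = 10)
v(z) = -8 + z + 10/z (v(z) = -8 + (z + 10/z) = -8 + z + 10/z)
v(-1 + E)*1105 = (-8 + (-1 + 3) + 10/(-1 + 3))*1105 = (-8 + 2 + 10/2)*1105 = (-8 + 2 + 10*(1/2))*1105 = (-8 + 2 + 5)*1105 = -1*1105 = -1105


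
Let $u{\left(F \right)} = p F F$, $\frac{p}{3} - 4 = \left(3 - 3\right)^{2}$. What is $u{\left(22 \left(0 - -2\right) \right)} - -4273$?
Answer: $27505$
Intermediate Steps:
$p = 12$ ($p = 12 + 3 \left(3 - 3\right)^{2} = 12 + 3 \cdot 0^{2} = 12 + 3 \cdot 0 = 12 + 0 = 12$)
$u{\left(F \right)} = 12 F^{2}$ ($u{\left(F \right)} = 12 F F = 12 F^{2}$)
$u{\left(22 \left(0 - -2\right) \right)} - -4273 = 12 \left(22 \left(0 - -2\right)\right)^{2} - -4273 = 12 \left(22 \left(0 + 2\right)\right)^{2} + 4273 = 12 \left(22 \cdot 2\right)^{2} + 4273 = 12 \cdot 44^{2} + 4273 = 12 \cdot 1936 + 4273 = 23232 + 4273 = 27505$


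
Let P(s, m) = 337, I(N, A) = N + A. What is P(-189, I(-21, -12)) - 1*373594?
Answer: -373257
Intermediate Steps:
I(N, A) = A + N
P(-189, I(-21, -12)) - 1*373594 = 337 - 1*373594 = 337 - 373594 = -373257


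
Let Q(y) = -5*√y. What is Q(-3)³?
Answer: 375*I*√3 ≈ 649.52*I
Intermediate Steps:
Q(-3)³ = (-5*I*√3)³ = 375*I*√3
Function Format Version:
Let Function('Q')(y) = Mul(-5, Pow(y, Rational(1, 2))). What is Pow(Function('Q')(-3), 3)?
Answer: Mul(375, I, Pow(3, Rational(1, 2))) ≈ Mul(649.52, I)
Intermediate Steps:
Pow(Function('Q')(-3), 3) = Pow(Mul(-5, Pow(-3, Rational(1, 2))), 3) = Pow(Mul(-5, Mul(I, Pow(3, Rational(1, 2)))), 3) = Pow(Mul(-5, I, Pow(3, Rational(1, 2))), 3) = Mul(375, I, Pow(3, Rational(1, 2)))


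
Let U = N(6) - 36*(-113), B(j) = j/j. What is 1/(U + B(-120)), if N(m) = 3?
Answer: 1/4072 ≈ 0.00024558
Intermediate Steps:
B(j) = 1
U = 4071 (U = 3 - 36*(-113) = 3 + 4068 = 4071)
1/(U + B(-120)) = 1/(4071 + 1) = 1/4072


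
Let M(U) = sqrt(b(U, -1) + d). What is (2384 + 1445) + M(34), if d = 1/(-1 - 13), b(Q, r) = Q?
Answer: 3829 + 5*sqrt(266)/14 ≈ 3834.8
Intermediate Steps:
d = -1/14 (d = 1/(-14) = -1/14 ≈ -0.071429)
M(U) = sqrt(-1/14 + U) (M(U) = sqrt(U - 1/14) = sqrt(-1/14 + U))
(2384 + 1445) + M(34) = (2384 + 1445) + sqrt(-14 + 196*34)/14 = 3829 + sqrt(-14 + 6664)/14 = 3829 + sqrt(6650)/14 = 3829 + (5*sqrt(266))/14 = 3829 + 5*sqrt(266)/14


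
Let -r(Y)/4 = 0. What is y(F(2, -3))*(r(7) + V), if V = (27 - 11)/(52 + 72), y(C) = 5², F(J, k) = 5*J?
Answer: 100/31 ≈ 3.2258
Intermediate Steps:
y(C) = 25
r(Y) = 0 (r(Y) = -4*0 = 0)
V = 4/31 (V = 16/124 = 16*(1/124) = 4/31 ≈ 0.12903)
y(F(2, -3))*(r(7) + V) = 25*(0 + 4/31) = 25*(4/31) = 100/31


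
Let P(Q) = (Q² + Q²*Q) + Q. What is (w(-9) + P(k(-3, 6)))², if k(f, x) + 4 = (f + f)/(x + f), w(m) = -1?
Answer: 34969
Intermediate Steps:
k(f, x) = -4 + 2*f/(f + x) (k(f, x) = -4 + (f + f)/(x + f) = -4 + (2*f)/(f + x) = -4 + 2*f/(f + x))
P(Q) = Q + Q² + Q³ (P(Q) = (Q² + Q³) + Q = Q + Q² + Q³)
(w(-9) + P(k(-3, 6)))² = (-1 + (2*(-1*(-3) - 2*6)/(-3 + 6))*(1 + 2*(-1*(-3) - 2*6)/(-3 + 6) + (2*(-1*(-3) - 2*6)/(-3 + 6))²))² = (-1 + (2*(3 - 12)/3)*(1 + 2*(3 - 12)/3 + (2*(3 - 12)/3)²))² = (-1 + (2*(⅓)*(-9))*(1 + 2*(⅓)*(-9) + (2*(⅓)*(-9))²))² = (-1 - 6*(1 - 6 + (-6)²))² = (-1 - 6*(1 - 6 + 36))² = (-1 - 6*31)² = (-1 - 186)² = (-187)² = 34969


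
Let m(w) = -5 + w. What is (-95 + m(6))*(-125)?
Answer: 11750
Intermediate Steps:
(-95 + m(6))*(-125) = (-95 + (-5 + 6))*(-125) = (-95 + 1)*(-125) = -94*(-125) = 11750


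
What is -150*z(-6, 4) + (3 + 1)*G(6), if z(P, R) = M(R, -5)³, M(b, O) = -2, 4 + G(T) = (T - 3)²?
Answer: 1220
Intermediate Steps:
G(T) = -4 + (-3 + T)² (G(T) = -4 + (T - 3)² = -4 + (-3 + T)²)
z(P, R) = -8 (z(P, R) = (-2)³ = -8)
-150*z(-6, 4) + (3 + 1)*G(6) = -150*(-8) + (3 + 1)*(-4 + (-3 + 6)²) = 1200 + 4*(-4 + 3²) = 1200 + 4*(-4 + 9) = 1200 + 4*5 = 1200 + 20 = 1220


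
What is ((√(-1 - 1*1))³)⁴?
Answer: 64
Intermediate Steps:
((√(-1 - 1*1))³)⁴ = ((√(-1 - 1))³)⁴ = ((√(-2))³)⁴ = ((I*√2)³)⁴ = (-2*I*√2)⁴ = 64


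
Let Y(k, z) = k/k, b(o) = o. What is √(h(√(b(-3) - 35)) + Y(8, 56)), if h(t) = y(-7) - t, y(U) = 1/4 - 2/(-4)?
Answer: √(7 - 4*I*√38)/2 ≈ 2.0197 - 1.5261*I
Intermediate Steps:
y(U) = ¾ (y(U) = 1*(¼) - 2*(-¼) = ¼ + ½ = ¾)
Y(k, z) = 1
h(t) = ¾ - t
√(h(√(b(-3) - 35)) + Y(8, 56)) = √((¾ - √(-3 - 35)) + 1) = √((¾ - √(-38)) + 1) = √((¾ - I*√38) + 1) = √(7/4 - I*√38)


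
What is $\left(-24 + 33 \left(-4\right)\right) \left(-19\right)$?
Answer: $2964$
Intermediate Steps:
$\left(-24 + 33 \left(-4\right)\right) \left(-19\right) = \left(-24 - 132\right) \left(-19\right) = \left(-156\right) \left(-19\right) = 2964$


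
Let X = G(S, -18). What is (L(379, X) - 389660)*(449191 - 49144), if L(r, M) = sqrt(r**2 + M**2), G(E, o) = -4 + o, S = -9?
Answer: -155882314020 + 2000235*sqrt(5765) ≈ -1.5573e+11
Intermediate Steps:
X = -22 (X = -4 - 18 = -22)
L(r, M) = sqrt(M**2 + r**2)
(L(379, X) - 389660)*(449191 - 49144) = (sqrt((-22)**2 + 379**2) - 389660)*(449191 - 49144) = (sqrt(484 + 143641) - 389660)*400047 = (sqrt(144125) - 389660)*400047 = (5*sqrt(5765) - 389660)*400047 = (-389660 + 5*sqrt(5765))*400047 = -155882314020 + 2000235*sqrt(5765)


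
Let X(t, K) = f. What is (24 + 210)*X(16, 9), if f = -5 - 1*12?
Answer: -3978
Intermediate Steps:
f = -17 (f = -5 - 12 = -17)
X(t, K) = -17
(24 + 210)*X(16, 9) = (24 + 210)*(-17) = 234*(-17) = -3978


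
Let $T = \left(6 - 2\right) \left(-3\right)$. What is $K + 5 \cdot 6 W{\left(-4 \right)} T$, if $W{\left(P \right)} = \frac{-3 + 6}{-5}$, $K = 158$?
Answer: $374$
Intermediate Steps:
$W{\left(P \right)} = - \frac{3}{5}$ ($W{\left(P \right)} = 3 \left(- \frac{1}{5}\right) = - \frac{3}{5}$)
$T = -12$ ($T = 4 \left(-3\right) = -12$)
$K + 5 \cdot 6 W{\left(-4 \right)} T = 158 + 5 \cdot 6 \left(- \frac{3}{5}\right) \left(-12\right) = 158 + 30 \left(- \frac{3}{5}\right) \left(-12\right) = 158 - -216 = 158 + 216 = 374$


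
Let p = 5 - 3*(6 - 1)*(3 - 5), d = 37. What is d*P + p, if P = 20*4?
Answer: 2995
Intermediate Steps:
P = 80
p = 35 (p = 5 - 15*(-2) = 5 - 3*(-10) = 5 + 30 = 35)
d*P + p = 37*80 + 35 = 2960 + 35 = 2995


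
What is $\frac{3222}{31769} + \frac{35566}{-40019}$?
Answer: $- \frac{1000955036}{1271363611} \approx -0.78731$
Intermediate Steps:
$\frac{3222}{31769} + \frac{35566}{-40019} = 3222 \cdot \frac{1}{31769} + 35566 \left(- \frac{1}{40019}\right) = \frac{3222}{31769} - \frac{35566}{40019} = - \frac{1000955036}{1271363611}$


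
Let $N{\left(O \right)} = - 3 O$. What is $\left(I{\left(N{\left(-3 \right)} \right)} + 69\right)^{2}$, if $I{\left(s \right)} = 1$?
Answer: $4900$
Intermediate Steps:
$\left(I{\left(N{\left(-3 \right)} \right)} + 69\right)^{2} = \left(1 + 69\right)^{2} = 70^{2} = 4900$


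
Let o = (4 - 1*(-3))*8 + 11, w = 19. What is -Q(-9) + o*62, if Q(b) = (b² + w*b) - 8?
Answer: 4252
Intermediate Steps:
Q(b) = -8 + b² + 19*b (Q(b) = (b² + 19*b) - 8 = -8 + b² + 19*b)
o = 67 (o = (4 + 3)*8 + 11 = 7*8 + 11 = 56 + 11 = 67)
-Q(-9) + o*62 = -(-8 + (-9)² + 19*(-9)) + 67*62 = -(-8 + 81 - 171) + 4154 = -1*(-98) + 4154 = 98 + 4154 = 4252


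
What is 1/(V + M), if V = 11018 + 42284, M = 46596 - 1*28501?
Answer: 1/71397 ≈ 1.4006e-5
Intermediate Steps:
M = 18095 (M = 46596 - 28501 = 18095)
V = 53302
1/(V + M) = 1/(53302 + 18095) = 1/71397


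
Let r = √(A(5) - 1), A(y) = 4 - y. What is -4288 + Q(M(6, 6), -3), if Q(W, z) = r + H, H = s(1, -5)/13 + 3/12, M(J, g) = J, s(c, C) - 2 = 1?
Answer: -222951/52 + I*√2 ≈ -4287.5 + 1.4142*I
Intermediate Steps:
s(c, C) = 3 (s(c, C) = 2 + 1 = 3)
r = I*√2 (r = √((4 - 1*5) - 1) = √((4 - 5) - 1) = √(-1 - 1) = √(-2) = I*√2 ≈ 1.4142*I)
H = 25/52 (H = 3/13 + 3/12 = 3*(1/13) + 3*(1/12) = 3/13 + ¼ = 25/52 ≈ 0.48077)
Q(W, z) = 25/52 + I*√2 (Q(W, z) = I*√2 + 25/52 = 25/52 + I*√2)
-4288 + Q(M(6, 6), -3) = -4288 + (25/52 + I*√2) = -222951/52 + I*√2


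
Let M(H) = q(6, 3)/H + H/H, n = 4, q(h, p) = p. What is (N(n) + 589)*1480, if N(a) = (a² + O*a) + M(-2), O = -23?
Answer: 758500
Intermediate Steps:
M(H) = 1 + 3/H (M(H) = 3/H + H/H = 3/H + 1 = 1 + 3/H)
N(a) = -½ + a² - 23*a (N(a) = (a² - 23*a) + (3 - 2)/(-2) = (a² - 23*a) - ½*1 = (a² - 23*a) - ½ = -½ + a² - 23*a)
(N(n) + 589)*1480 = ((-½ + 4² - 23*4) + 589)*1480 = ((-½ + 16 - 92) + 589)*1480 = (-153/2 + 589)*1480 = (1025/2)*1480 = 758500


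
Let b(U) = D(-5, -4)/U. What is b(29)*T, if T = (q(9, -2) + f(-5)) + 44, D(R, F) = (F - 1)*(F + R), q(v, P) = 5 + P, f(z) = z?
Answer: 1890/29 ≈ 65.172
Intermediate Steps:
D(R, F) = (-1 + F)*(F + R)
b(U) = 45/U (b(U) = ((-4)² - 1*(-4) - 1*(-5) - 4*(-5))/U = (16 + 4 + 5 + 20)/U = 45/U)
T = 42 (T = ((5 - 2) - 5) + 44 = (3 - 5) + 44 = -2 + 44 = 42)
b(29)*T = (45/29)*42 = 1890/29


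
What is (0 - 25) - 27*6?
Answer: -187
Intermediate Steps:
(0 - 25) - 27*6 = -25 - 162 = -187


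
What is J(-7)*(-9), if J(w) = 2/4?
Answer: -9/2 ≈ -4.5000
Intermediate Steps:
J(w) = ½ (J(w) = 2*(¼) = ½)
J(-7)*(-9) = (½)*(-9) = -9/2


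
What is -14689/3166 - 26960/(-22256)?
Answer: -15097689/4403906 ≈ -3.4282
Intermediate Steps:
-14689/3166 - 26960/(-22256) = -14689*1/3166 - 26960*(-1/22256) = -14689/3166 + 1685/1391 = -15097689/4403906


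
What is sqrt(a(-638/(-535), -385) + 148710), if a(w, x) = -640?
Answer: sqrt(148070) ≈ 384.80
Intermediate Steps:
sqrt(a(-638/(-535), -385) + 148710) = sqrt(-640 + 148710) = sqrt(148070)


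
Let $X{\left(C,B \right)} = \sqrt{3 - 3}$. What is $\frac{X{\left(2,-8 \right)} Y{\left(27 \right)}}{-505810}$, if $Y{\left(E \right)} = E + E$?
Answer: $0$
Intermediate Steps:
$Y{\left(E \right)} = 2 E$
$X{\left(C,B \right)} = 0$ ($X{\left(C,B \right)} = \sqrt{0} = 0$)
$\frac{X{\left(2,-8 \right)} Y{\left(27 \right)}}{-505810} = \frac{0 \cdot 2 \cdot 27}{-505810} = 0 \cdot 54 \left(- \frac{1}{505810}\right) = 0 \left(- \frac{1}{505810}\right) = 0$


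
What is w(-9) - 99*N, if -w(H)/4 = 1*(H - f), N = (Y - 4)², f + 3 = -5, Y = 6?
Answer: -392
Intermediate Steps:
f = -8 (f = -3 - 5 = -8)
N = 4 (N = (6 - 4)² = 2² = 4)
w(H) = -32 - 4*H (w(H) = -4*(H - 1*(-8)) = -4*(H + 8) = -4*(8 + H) = -32 - 4*H)
w(-9) - 99*N = (-32 - 4*(-9)) - 99*4 = (-32 + 36) - 396 = 4 - 396 = -392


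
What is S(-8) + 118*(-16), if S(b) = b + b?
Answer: -1904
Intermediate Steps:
S(b) = 2*b
S(-8) + 118*(-16) = 2*(-8) + 118*(-16) = -16 - 1888 = -1904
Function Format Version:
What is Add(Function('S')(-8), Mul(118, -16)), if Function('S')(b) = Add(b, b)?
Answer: -1904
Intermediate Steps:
Function('S')(b) = Mul(2, b)
Add(Function('S')(-8), Mul(118, -16)) = Add(Mul(2, -8), Mul(118, -16)) = Add(-16, -1888) = -1904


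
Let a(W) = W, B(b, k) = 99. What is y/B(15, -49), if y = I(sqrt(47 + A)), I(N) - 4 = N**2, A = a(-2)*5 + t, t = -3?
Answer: 38/99 ≈ 0.38384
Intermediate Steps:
A = -13 (A = -2*5 - 3 = -10 - 3 = -13)
I(N) = 4 + N**2
y = 38 (y = 4 + (sqrt(47 - 13))**2 = 4 + (sqrt(34))**2 = 4 + 34 = 38)
y/B(15, -49) = 38/99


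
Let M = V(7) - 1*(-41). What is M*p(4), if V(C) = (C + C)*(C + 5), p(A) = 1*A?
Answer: 836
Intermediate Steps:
p(A) = A
V(C) = 2*C*(5 + C) (V(C) = (2*C)*(5 + C) = 2*C*(5 + C))
M = 209 (M = 2*7*(5 + 7) - 1*(-41) = 2*7*12 + 41 = 168 + 41 = 209)
M*p(4) = 209*4 = 836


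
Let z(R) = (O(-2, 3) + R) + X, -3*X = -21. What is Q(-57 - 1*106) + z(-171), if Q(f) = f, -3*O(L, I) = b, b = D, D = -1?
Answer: -980/3 ≈ -326.67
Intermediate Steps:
b = -1
O(L, I) = ⅓ (O(L, I) = -⅓*(-1) = ⅓)
X = 7 (X = -⅓*(-21) = 7)
z(R) = 22/3 + R (z(R) = (⅓ + R) + 7 = 22/3 + R)
Q(-57 - 1*106) + z(-171) = (-57 - 1*106) + (22/3 - 171) = (-57 - 106) - 491/3 = -163 - 491/3 = -980/3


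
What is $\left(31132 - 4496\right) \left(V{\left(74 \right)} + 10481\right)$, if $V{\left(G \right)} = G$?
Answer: $281142980$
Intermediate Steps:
$\left(31132 - 4496\right) \left(V{\left(74 \right)} + 10481\right) = \left(31132 - 4496\right) \left(74 + 10481\right) = \left(31132 - 4496\right) 10555 = 26636 \cdot 10555 = 281142980$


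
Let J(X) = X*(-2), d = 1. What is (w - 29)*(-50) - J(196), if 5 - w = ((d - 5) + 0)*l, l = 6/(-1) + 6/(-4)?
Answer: 3092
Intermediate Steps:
J(X) = -2*X
l = -15/2 (l = 6*(-1) + 6*(-¼) = -6 - 3/2 = -15/2 ≈ -7.5000)
w = -25 (w = 5 - ((1 - 5) + 0)*(-15)/2 = 5 - (-4 + 0)*(-15)/2 = 5 - (-4)*(-15)/2 = 5 - 1*30 = 5 - 30 = -25)
(w - 29)*(-50) - J(196) = (-25 - 29)*(-50) - (-2)*196 = -54*(-50) - 1*(-392) = 2700 + 392 = 3092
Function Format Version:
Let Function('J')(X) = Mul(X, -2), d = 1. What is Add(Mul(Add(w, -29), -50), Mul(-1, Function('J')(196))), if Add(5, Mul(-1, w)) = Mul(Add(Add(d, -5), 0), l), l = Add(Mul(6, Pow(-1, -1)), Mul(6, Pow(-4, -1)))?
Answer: 3092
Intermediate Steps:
Function('J')(X) = Mul(-2, X)
l = Rational(-15, 2) (l = Add(Mul(6, -1), Mul(6, Rational(-1, 4))) = Add(-6, Rational(-3, 2)) = Rational(-15, 2) ≈ -7.5000)
w = -25 (w = Add(5, Mul(-1, Mul(Add(Add(1, -5), 0), Rational(-15, 2)))) = Add(5, Mul(-1, Mul(Add(-4, 0), Rational(-15, 2)))) = Add(5, Mul(-1, Mul(-4, Rational(-15, 2)))) = Add(5, Mul(-1, 30)) = Add(5, -30) = -25)
Add(Mul(Add(w, -29), -50), Mul(-1, Function('J')(196))) = Add(Mul(Add(-25, -29), -50), Mul(-1, Mul(-2, 196))) = Add(Mul(-54, -50), Mul(-1, -392)) = Add(2700, 392) = 3092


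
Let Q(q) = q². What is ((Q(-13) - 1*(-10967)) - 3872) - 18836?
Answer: -11572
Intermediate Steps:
((Q(-13) - 1*(-10967)) - 3872) - 18836 = (((-13)² - 1*(-10967)) - 3872) - 18836 = ((169 + 10967) - 3872) - 18836 = (11136 - 3872) - 18836 = 7264 - 18836 = -11572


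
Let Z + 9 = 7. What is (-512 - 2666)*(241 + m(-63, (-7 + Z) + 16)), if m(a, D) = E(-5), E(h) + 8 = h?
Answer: -724584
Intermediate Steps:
E(h) = -8 + h
Z = -2 (Z = -9 + 7 = -2)
m(a, D) = -13 (m(a, D) = -8 - 5 = -13)
(-512 - 2666)*(241 + m(-63, (-7 + Z) + 16)) = (-512 - 2666)*(241 - 13) = -3178*228 = -724584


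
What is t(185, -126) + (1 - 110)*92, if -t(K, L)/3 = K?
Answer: -10583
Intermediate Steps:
t(K, L) = -3*K
t(185, -126) + (1 - 110)*92 = -3*185 + (1 - 110)*92 = -555 - 109*92 = -555 - 10028 = -10583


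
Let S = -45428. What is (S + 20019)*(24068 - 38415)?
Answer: 364542923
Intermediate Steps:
(S + 20019)*(24068 - 38415) = (-45428 + 20019)*(24068 - 38415) = -25409*(-14347) = 364542923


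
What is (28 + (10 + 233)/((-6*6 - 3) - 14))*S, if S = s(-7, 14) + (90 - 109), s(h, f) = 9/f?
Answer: -318937/742 ≈ -429.83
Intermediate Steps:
S = -257/14 (S = 9/14 + (90 - 109) = 9*(1/14) - 19 = 9/14 - 19 = -257/14 ≈ -18.357)
(28 + (10 + 233)/((-6*6 - 3) - 14))*S = (28 + (10 + 233)/((-6*6 - 3) - 14))*(-257/14) = (28 + 243/((-36 - 3) - 14))*(-257/14) = (28 + 243/(-39 - 14))*(-257/14) = (28 + 243/(-53))*(-257/14) = (28 + 243*(-1/53))*(-257/14) = (28 - 243/53)*(-257/14) = (1241/53)*(-257/14) = -318937/742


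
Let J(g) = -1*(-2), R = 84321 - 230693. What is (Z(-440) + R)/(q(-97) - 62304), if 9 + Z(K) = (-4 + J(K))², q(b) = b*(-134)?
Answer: 146377/49306 ≈ 2.9687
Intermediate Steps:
R = -146372
q(b) = -134*b
J(g) = 2
Z(K) = -5 (Z(K) = -9 + (-4 + 2)² = -9 + (-2)² = -9 + 4 = -5)
(Z(-440) + R)/(q(-97) - 62304) = (-5 - 146372)/(-134*(-97) - 62304) = -146377/(12998 - 62304) = -146377/(-49306) = -146377*(-1/49306) = 146377/49306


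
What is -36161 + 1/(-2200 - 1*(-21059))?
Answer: -681960298/18859 ≈ -36161.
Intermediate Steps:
-36161 + 1/(-2200 - 1*(-21059)) = -36161 + 1/(-2200 + 21059) = -36161 + 1/18859 = -681960298/18859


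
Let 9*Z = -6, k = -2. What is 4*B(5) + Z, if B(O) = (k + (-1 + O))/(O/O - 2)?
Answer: -26/3 ≈ -8.6667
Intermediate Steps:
B(O) = 3 - O (B(O) = (-2 + (-1 + O))/(O/O - 2) = (-3 + O)/(1 - 2) = (-3 + O)/(-1) = (-3 + O)*(-1) = 3 - O)
Z = -⅔ (Z = (⅑)*(-6) = -⅔ ≈ -0.66667)
4*B(5) + Z = 4*(3 - 1*5) - ⅔ = 4*(3 - 5) - ⅔ = 4*(-2) - ⅔ = -8 - ⅔ = -26/3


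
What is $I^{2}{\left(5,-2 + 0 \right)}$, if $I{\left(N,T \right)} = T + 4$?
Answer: $4$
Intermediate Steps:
$I{\left(N,T \right)} = 4 + T$
$I^{2}{\left(5,-2 + 0 \right)} = \left(4 + \left(-2 + 0\right)\right)^{2} = \left(4 - 2\right)^{2} = 2^{2} = 4$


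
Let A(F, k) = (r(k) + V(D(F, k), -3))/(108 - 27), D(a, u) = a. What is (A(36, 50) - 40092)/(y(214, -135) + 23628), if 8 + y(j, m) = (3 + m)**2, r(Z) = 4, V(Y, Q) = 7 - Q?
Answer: -1623719/1662282 ≈ -0.97680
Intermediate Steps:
A(F, k) = 14/81 (A(F, k) = (4 + (7 - 1*(-3)))/(108 - 27) = (4 + (7 + 3))/81 = (4 + 10)*(1/81) = 14*(1/81) = 14/81)
y(j, m) = -8 + (3 + m)**2
(A(36, 50) - 40092)/(y(214, -135) + 23628) = (14/81 - 40092)/((-8 + (3 - 135)**2) + 23628) = -3247438/(81*((-8 + (-132)**2) + 23628)) = -3247438/(81*((-8 + 17424) + 23628)) = -3247438/(81*(17416 + 23628)) = -3247438/81/41044 = -3247438/81*1/41044 = -1623719/1662282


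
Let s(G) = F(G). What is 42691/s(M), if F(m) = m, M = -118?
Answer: -42691/118 ≈ -361.79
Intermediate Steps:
s(G) = G
42691/s(M) = 42691/(-118) = 42691*(-1/118) = -42691/118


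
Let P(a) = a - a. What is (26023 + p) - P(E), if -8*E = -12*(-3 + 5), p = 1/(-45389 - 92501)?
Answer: 3588311469/137890 ≈ 26023.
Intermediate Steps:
p = -1/137890 (p = 1/(-137890) = -1/137890 ≈ -7.2522e-6)
E = 3 (E = -(-3)*(-3 + 5)/2 = -(-3)*2/2 = -⅛*(-24) = 3)
P(a) = 0
(26023 + p) - P(E) = (26023 - 1/137890) - 1*0 = 3588311469/137890 + 0 = 3588311469/137890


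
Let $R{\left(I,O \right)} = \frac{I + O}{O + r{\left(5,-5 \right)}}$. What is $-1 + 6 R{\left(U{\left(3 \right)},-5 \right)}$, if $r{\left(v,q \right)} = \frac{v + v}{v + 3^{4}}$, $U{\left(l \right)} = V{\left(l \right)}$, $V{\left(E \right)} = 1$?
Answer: $\frac{137}{35} \approx 3.9143$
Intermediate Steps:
$U{\left(l \right)} = 1$
$r{\left(v,q \right)} = \frac{2 v}{81 + v}$ ($r{\left(v,q \right)} = \frac{2 v}{v + 81} = \frac{2 v}{81 + v}$)
$R{\left(I,O \right)} = \frac{I + O}{\frac{5}{43} + O}$ ($R{\left(I,O \right)} = \frac{I + O}{O + 2 \cdot 5 \frac{1}{81 + 5}} = \frac{I + O}{O + 2 \cdot 5 \cdot \frac{1}{86}} = \frac{I + O}{O + \frac{5}{43}} = \frac{I + O}{\frac{5}{43} + O}$)
$-1 + 6 R{\left(U{\left(3 \right)},-5 \right)} = -1 + 6 \frac{43 \left(1 - 5\right)}{5 + 43 \left(-5\right)} = -1 + 6 \cdot 43 \frac{1}{5 - 215} \left(-4\right) = -1 + 6 \cdot 43 \frac{1}{-210} \left(-4\right) = -1 + 6 \cdot 43 \left(- \frac{1}{210}\right) \left(-4\right) = -1 + 6 \cdot \frac{86}{105} = -1 + \frac{172}{35} = \frac{137}{35}$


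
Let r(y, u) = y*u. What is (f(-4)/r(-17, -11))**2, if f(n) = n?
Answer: 16/34969 ≈ 0.00045755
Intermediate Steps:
r(y, u) = u*y
(f(-4)/r(-17, -11))**2 = (-4/((-11*(-17))))**2 = (-4/187)**2 = 16/34969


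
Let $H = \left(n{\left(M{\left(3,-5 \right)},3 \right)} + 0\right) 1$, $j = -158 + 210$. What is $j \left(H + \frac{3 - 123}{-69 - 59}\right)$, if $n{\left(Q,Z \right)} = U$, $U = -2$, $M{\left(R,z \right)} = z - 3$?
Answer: $- \frac{221}{4} \approx -55.25$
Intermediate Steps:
$M{\left(R,z \right)} = -3 + z$
$j = 52$
$n{\left(Q,Z \right)} = -2$
$H = -2$ ($H = \left(-2 + 0\right) 1 = \left(-2\right) 1 = -2$)
$j \left(H + \frac{3 - 123}{-69 - 59}\right) = 52 \left(-2 + \frac{3 - 123}{-69 - 59}\right) = 52 \left(-2 - \frac{120}{-128}\right) = 52 \left(-2 - - \frac{15}{16}\right) = 52 \left(-2 + \frac{15}{16}\right) = 52 \left(- \frac{17}{16}\right) = - \frac{221}{4}$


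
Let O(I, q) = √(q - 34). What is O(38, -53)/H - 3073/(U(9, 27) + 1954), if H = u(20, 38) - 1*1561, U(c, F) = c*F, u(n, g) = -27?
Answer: -3073/2197 - I*√87/1588 ≈ -1.3987 - 0.0058737*I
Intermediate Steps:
U(c, F) = F*c
H = -1588 (H = -27 - 1*1561 = -27 - 1561 = -1588)
O(I, q) = √(-34 + q)
O(38, -53)/H - 3073/(U(9, 27) + 1954) = √(-34 - 53)/(-1588) - 3073/(27*9 + 1954) = √(-87)*(-1/1588) - 3073/(243 + 1954) = (I*√87)*(-1/1588) - 3073/2197 = -I*√87/1588 - 3073*1/2197 = -I*√87/1588 - 3073/2197 = -3073/2197 - I*√87/1588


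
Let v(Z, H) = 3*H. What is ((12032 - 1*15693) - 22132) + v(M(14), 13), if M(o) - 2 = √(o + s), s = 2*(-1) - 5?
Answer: -25754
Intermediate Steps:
s = -7 (s = -2 - 5 = -7)
M(o) = 2 + √(-7 + o) (M(o) = 2 + √(o - 7) = 2 + √(-7 + o))
((12032 - 1*15693) - 22132) + v(M(14), 13) = ((12032 - 1*15693) - 22132) + 3*13 = ((12032 - 15693) - 22132) + 39 = (-3661 - 22132) + 39 = -25793 + 39 = -25754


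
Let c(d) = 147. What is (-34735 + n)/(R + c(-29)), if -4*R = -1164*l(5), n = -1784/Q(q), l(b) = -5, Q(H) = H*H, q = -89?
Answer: 91712573/3453556 ≈ 26.556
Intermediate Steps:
Q(H) = H**2
n = -1784/7921 (n = -1784/((-89)**2) = -1784/7921 ≈ -0.22522)
R = -1455 (R = -(-291)*(-5) = -1/4*5820 = -1455)
(-34735 + n)/(R + c(-29)) = (-34735 - 1784/7921)/(-1455 + 147) = -275137719/7921/(-1308) = -275137719/7921*(-1/1308) = 91712573/3453556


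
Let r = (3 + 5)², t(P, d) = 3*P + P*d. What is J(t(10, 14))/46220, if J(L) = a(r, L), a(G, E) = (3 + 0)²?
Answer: 9/46220 ≈ 0.00019472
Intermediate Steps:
r = 64 (r = 8² = 64)
a(G, E) = 9 (a(G, E) = 3² = 9)
J(L) = 9
J(t(10, 14))/46220 = 9/46220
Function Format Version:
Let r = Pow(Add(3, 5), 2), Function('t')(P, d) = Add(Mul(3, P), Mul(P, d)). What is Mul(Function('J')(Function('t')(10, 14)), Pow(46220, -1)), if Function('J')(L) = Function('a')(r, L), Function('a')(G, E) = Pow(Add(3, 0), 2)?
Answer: Rational(9, 46220) ≈ 0.00019472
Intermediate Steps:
r = 64 (r = Pow(8, 2) = 64)
Function('a')(G, E) = 9 (Function('a')(G, E) = Pow(3, 2) = 9)
Function('J')(L) = 9
Mul(Function('J')(Function('t')(10, 14)), Pow(46220, -1)) = Mul(9, Pow(46220, -1)) = Mul(9, Rational(1, 46220)) = Rational(9, 46220)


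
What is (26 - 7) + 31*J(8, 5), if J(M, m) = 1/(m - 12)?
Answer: 102/7 ≈ 14.571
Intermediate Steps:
J(M, m) = 1/(-12 + m)
(26 - 7) + 31*J(8, 5) = (26 - 7) + 31/(-12 + 5) = 19 + 31/(-7) = 19 + 31*(-⅐) = 19 - 31/7 = 102/7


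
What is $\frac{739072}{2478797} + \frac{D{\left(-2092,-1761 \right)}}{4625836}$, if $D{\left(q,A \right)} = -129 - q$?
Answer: $\frac{3423691742703}{11466508399292} \approx 0.29858$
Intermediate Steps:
$\frac{739072}{2478797} + \frac{D{\left(-2092,-1761 \right)}}{4625836} = \frac{739072}{2478797} + \frac{-129 - -2092}{4625836} = 739072 \cdot \frac{1}{2478797} + \left(-129 + 2092\right) \frac{1}{4625836} = \frac{739072}{2478797} + 1963 \cdot \frac{1}{4625836} = \frac{739072}{2478797} + \frac{1963}{4625836} = \frac{3423691742703}{11466508399292}$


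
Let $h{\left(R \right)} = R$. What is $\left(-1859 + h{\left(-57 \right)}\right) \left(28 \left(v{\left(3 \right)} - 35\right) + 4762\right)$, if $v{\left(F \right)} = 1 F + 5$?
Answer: $-7675496$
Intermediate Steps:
$v{\left(F \right)} = 5 + F$ ($v{\left(F \right)} = F + 5 = 5 + F$)
$\left(-1859 + h{\left(-57 \right)}\right) \left(28 \left(v{\left(3 \right)} - 35\right) + 4762\right) = \left(-1859 - 57\right) \left(28 \left(\left(5 + 3\right) - 35\right) + 4762\right) = - 1916 \left(28 \left(8 - 35\right) + 4762\right) = - 1916 \left(28 \left(-27\right) + 4762\right) = - 1916 \left(-756 + 4762\right) = \left(-1916\right) 4006 = -7675496$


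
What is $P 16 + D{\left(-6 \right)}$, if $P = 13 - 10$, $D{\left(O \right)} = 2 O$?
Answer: $36$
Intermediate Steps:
$P = 3$
$P 16 + D{\left(-6 \right)} = 3 \cdot 16 + 2 \left(-6\right) = 48 - 12 = 36$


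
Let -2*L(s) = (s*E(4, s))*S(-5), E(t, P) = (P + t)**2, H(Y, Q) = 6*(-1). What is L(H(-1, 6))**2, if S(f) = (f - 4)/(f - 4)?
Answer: 144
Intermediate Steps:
H(Y, Q) = -6
S(f) = 1 (S(f) = (-4 + f)/(-4 + f) = 1)
L(s) = -s*(4 + s)**2/2 (L(s) = -s*(s + 4)**2/2 = -s*(4 + s)**2/2)
L(H(-1, 6))**2 = (-1/2*(-6)*(4 - 6)**2)**2 = (-1/2*(-6)*(-2)**2)**2 = (-1/2*(-6)*4)**2 = 12**2 = 144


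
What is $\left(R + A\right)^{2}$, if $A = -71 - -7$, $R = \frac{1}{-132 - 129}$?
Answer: $\frac{279057025}{68121} \approx 4096.5$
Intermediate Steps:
$R = - \frac{1}{261}$ ($R = \frac{1}{-261} = - \frac{1}{261} \approx -0.0038314$)
$A = -64$ ($A = -71 + 7 = -64$)
$\left(R + A\right)^{2} = \left(- \frac{1}{261} - 64\right)^{2} = \left(- \frac{16705}{261}\right)^{2} = \frac{279057025}{68121}$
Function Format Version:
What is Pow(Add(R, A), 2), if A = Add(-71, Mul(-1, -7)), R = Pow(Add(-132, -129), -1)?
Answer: Rational(279057025, 68121) ≈ 4096.5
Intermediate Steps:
R = Rational(-1, 261) (R = Pow(-261, -1) = Rational(-1, 261) ≈ -0.0038314)
A = -64 (A = Add(-71, 7) = -64)
Pow(Add(R, A), 2) = Pow(Add(Rational(-1, 261), -64), 2) = Pow(Rational(-16705, 261), 2) = Rational(279057025, 68121)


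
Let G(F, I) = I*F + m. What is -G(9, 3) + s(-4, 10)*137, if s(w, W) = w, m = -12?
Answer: -563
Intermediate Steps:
G(F, I) = -12 + F*I (G(F, I) = I*F - 12 = F*I - 12 = -12 + F*I)
-G(9, 3) + s(-4, 10)*137 = -(-12 + 9*3) - 4*137 = -(-12 + 27) - 548 = -1*15 - 548 = -15 - 548 = -563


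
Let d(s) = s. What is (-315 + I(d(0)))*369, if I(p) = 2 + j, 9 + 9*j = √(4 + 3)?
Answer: -115866 + 41*√7 ≈ -1.1576e+5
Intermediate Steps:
j = -1 + √7/9 (j = -1 + √(4 + 3)/9 = -1 + √7/9 ≈ -0.70603)
I(p) = 1 + √7/9 (I(p) = 2 + (-1 + √7/9) = 1 + √7/9)
(-315 + I(d(0)))*369 = (-315 + (1 + √7/9))*369 = (-314 + √7/9)*369 = -115866 + 41*√7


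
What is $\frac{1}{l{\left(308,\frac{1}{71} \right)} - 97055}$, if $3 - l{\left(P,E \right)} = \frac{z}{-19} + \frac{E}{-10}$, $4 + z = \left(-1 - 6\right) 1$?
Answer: $- \frac{13490}{1309239271} \approx -1.0304 \cdot 10^{-5}$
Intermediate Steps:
$z = -11$ ($z = -4 + \left(-1 - 6\right) 1 = -4 - 7 = -11$)
$l{\left(P,E \right)} = \frac{46}{19} + \frac{E}{10}$ ($l{\left(P,E \right)} = 3 - \left(- \frac{11}{-19} + \frac{E}{-10}\right) = 3 - \left(\left(-11\right) \left(- \frac{1}{19}\right) + E \left(- \frac{1}{10}\right)\right) = 3 - \left(\frac{11}{19} - \frac{E}{10}\right) = 3 + \left(- \frac{11}{19} + \frac{E}{10}\right) = \frac{46}{19} + \frac{E}{10}$)
$\frac{1}{l{\left(308,\frac{1}{71} \right)} - 97055} = \frac{1}{\left(\frac{46}{19} + \frac{1}{10 \cdot 71}\right) - 97055} = \frac{1}{\left(\frac{46}{19} + \frac{1}{10} \cdot \frac{1}{71}\right) - 97055} = \frac{1}{\left(\frac{46}{19} + \frac{1}{710}\right) - 97055} = \frac{1}{\frac{32679}{13490} - 97055} = \frac{1}{- \frac{1309239271}{13490}} = - \frac{13490}{1309239271}$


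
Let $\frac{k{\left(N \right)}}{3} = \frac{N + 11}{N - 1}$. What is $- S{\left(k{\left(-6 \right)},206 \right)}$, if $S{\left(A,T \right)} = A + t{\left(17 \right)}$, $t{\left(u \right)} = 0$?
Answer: $\frac{15}{7} \approx 2.1429$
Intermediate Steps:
$k{\left(N \right)} = \frac{3 \left(11 + N\right)}{-1 + N}$ ($k{\left(N \right)} = 3 \frac{N + 11}{N - 1} = 3 \frac{11 + N}{-1 + N} = \frac{3 \left(11 + N\right)}{-1 + N}$)
$S{\left(A,T \right)} = A$ ($S{\left(A,T \right)} = A + 0 = A$)
$- S{\left(k{\left(-6 \right)},206 \right)} = - \frac{3 \left(11 - 6\right)}{-1 - 6} = - \frac{3 \cdot 5}{-7} = - \frac{3 \left(-1\right) 5}{7} = \left(-1\right) \left(- \frac{15}{7}\right) = \frac{15}{7}$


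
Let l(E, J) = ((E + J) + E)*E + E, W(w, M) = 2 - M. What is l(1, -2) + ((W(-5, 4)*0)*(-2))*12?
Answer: 1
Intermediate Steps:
l(E, J) = E + E*(J + 2*E) (l(E, J) = (J + 2*E)*E + E = E*(J + 2*E) + E = E + E*(J + 2*E))
l(1, -2) + ((W(-5, 4)*0)*(-2))*12 = 1*(1 - 2 + 2*1) + (((2 - 1*4)*0)*(-2))*12 = 1*(1 - 2 + 2) + (((2 - 4)*0)*(-2))*12 = 1*1 + (-2*0*(-2))*12 = 1 + (0*(-2))*12 = 1 + 0*12 = 1 + 0 = 1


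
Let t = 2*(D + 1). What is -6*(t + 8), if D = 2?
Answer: -84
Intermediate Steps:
t = 6 (t = 2*(2 + 1) = 2*3 = 6)
-6*(t + 8) = -6*(6 + 8) = -6*14 = -84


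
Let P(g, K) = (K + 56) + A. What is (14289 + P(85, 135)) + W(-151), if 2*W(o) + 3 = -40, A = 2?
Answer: 28921/2 ≈ 14461.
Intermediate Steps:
P(g, K) = 58 + K (P(g, K) = (K + 56) + 2 = (56 + K) + 2 = 58 + K)
W(o) = -43/2 (W(o) = -3/2 + (1/2)*(-40) = -3/2 - 20 = -43/2)
(14289 + P(85, 135)) + W(-151) = (14289 + (58 + 135)) - 43/2 = (14289 + 193) - 43/2 = 14482 - 43/2 = 28921/2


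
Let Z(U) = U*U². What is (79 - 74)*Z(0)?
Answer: 0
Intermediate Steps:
Z(U) = U³
(79 - 74)*Z(0) = (79 - 74)*0³ = 5*0 = 0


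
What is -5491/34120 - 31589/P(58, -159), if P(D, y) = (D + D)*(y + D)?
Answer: 253371031/99937480 ≈ 2.5353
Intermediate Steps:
P(D, y) = 2*D*(D + y) (P(D, y) = (2*D)*(D + y) = 2*D*(D + y))
-5491/34120 - 31589/P(58, -159) = -5491/34120 - 31589*1/(116*(58 - 159)) = -5491*1/34120 - 31589/(2*58*(-101)) = -5491/34120 - 31589/(-11716) = -5491/34120 - 31589*(-1/11716) = -5491/34120 + 31589/11716 = 253371031/99937480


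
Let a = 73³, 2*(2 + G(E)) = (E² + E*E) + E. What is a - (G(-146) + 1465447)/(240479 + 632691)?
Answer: 169838243601/436585 ≈ 3.8902e+5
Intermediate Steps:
G(E) = -2 + E² + E/2 (G(E) = -2 + ((E² + E*E) + E)/2 = -2 + ((E² + E²) + E)/2 = -2 + (2*E² + E)/2 = -2 + (E + 2*E²)/2 = -2 + (E² + E/2) = -2 + E² + E/2)
a = 389017
a - (G(-146) + 1465447)/(240479 + 632691) = 389017 - ((-2 + (-146)² + (½)*(-146)) + 1465447)/(240479 + 632691) = 389017 - ((-2 + 21316 - 73) + 1465447)/873170 = 389017 - (21241 + 1465447)/873170 = 389017 - 1486688/873170 = 389017 - 1*743344/436585 = 389017 - 743344/436585 = 169838243601/436585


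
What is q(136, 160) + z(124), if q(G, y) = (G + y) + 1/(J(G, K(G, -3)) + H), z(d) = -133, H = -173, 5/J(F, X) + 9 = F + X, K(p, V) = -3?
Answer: 3495737/21447 ≈ 162.99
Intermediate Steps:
J(F, X) = 5/(-9 + F + X) (J(F, X) = 5/(-9 + (F + X)) = 5/(-9 + F + X))
q(G, y) = G + y + 1/(-173 + 5/(-12 + G)) (q(G, y) = (G + y) + 1/(5/(-9 + G - 3) - 173) = (G + y) + 1/(5/(-12 + G) - 173) = (G + y) + 1/(-173 + 5/(-12 + G)) = G + y + 1/(-173 + 5/(-12 + G)))
q(136, 160) + z(124) = (5*136 + 5*160 + (12 - 1*136)*(-1 + 173*136 + 173*160))/(2081 - 173*136) - 133 = (680 + 800 + (12 - 136)*(-1 + 23528 + 27680))/(2081 - 23528) - 133 = (680 + 800 - 124*51207)/(-21447) - 133 = -(680 + 800 - 6349668)/21447 - 133 = -1/21447*(-6348188) - 133 = 6348188/21447 - 133 = 3495737/21447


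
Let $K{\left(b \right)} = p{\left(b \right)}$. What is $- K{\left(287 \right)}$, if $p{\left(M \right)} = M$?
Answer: $-287$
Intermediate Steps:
$K{\left(b \right)} = b$
$- K{\left(287 \right)} = \left(-1\right) 287 = -287$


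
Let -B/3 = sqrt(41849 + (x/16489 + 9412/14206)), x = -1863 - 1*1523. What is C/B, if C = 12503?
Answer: -12503*sqrt(574066355364511838653)/14704396902177 ≈ -20.373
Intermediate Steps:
x = -3386 (x = -1863 - 1523 = -3386)
B = -3*sqrt(574066355364511838653)/117121367 (B = -3*sqrt(41849 + (-3386/16489 + 9412/14206)) = -3*sqrt(41849 + (-3386*1/16489 + 9412*(1/14206))) = -3*sqrt(41849 + (-3386/16489 + 4706/7103)) = -3*sqrt(41849 + 53546476/117121367) = -3*sqrt(574066355364511838653)/117121367 ≈ -613.71)
C/B = 12503/((-3*sqrt(574066355364511838653)/117121367)) = 12503*(-sqrt(574066355364511838653)/14704396902177) = -12503*sqrt(574066355364511838653)/14704396902177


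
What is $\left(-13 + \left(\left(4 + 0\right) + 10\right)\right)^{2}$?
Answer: $1$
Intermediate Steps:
$\left(-13 + \left(\left(4 + 0\right) + 10\right)\right)^{2} = \left(-13 + \left(4 + 10\right)\right)^{2} = \left(-13 + 14\right)^{2} = 1^{2} = 1$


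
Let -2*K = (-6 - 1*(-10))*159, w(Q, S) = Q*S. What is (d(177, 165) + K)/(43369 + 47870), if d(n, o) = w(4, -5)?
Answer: -338/91239 ≈ -0.0037046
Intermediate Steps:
d(n, o) = -20 (d(n, o) = 4*(-5) = -20)
K = -318 (K = -(-6 - 1*(-10))*159/2 = -(-6 + 10)*159/2 = -2*159 = -½*636 = -318)
(d(177, 165) + K)/(43369 + 47870) = (-20 - 318)/(43369 + 47870) = -338/91239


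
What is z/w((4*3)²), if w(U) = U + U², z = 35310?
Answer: 1177/696 ≈ 1.6911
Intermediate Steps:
z/w((4*3)²) = 35310/(((4*3)²*(1 + (4*3)²))) = 35310/((12²*(1 + 12²))) = 35310/((144*(1 + 144))) = 35310/((144*145)) = 35310/20880 = 35310*(1/20880) = 1177/696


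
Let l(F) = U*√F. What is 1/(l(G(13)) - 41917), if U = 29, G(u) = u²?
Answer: -1/41540 ≈ -2.4073e-5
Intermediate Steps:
l(F) = 29*√F
1/(l(G(13)) - 41917) = 1/(29*√(13²) - 41917) = 1/(29*√169 - 41917) = 1/(29*13 - 41917) = 1/(377 - 41917) = 1/(-41540) = -1/41540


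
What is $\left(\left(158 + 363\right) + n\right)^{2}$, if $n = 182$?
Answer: $494209$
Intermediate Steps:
$\left(\left(158 + 363\right) + n\right)^{2} = \left(\left(158 + 363\right) + 182\right)^{2} = \left(521 + 182\right)^{2} = 703^{2} = 494209$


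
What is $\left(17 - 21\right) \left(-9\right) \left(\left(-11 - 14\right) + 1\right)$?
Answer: $-864$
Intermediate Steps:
$\left(17 - 21\right) \left(-9\right) \left(\left(-11 - 14\right) + 1\right) = \left(17 - 21\right) \left(-9\right) \left(-25 + 1\right) = \left(-4\right) \left(-9\right) \left(-24\right) = 36 \left(-24\right) = -864$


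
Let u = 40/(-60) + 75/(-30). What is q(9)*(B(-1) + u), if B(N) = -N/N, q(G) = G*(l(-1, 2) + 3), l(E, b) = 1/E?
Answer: -75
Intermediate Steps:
q(G) = 2*G (q(G) = G*(1/(-1) + 3) = G*(-1 + 3) = G*2 = 2*G)
B(N) = -1 (B(N) = -1*1 = -1)
u = -19/6 (u = 40*(-1/60) + 75*(-1/30) = -⅔ - 5/2 = -19/6 ≈ -3.1667)
q(9)*(B(-1) + u) = (2*9)*(-1 - 19/6) = 18*(-25/6) = -75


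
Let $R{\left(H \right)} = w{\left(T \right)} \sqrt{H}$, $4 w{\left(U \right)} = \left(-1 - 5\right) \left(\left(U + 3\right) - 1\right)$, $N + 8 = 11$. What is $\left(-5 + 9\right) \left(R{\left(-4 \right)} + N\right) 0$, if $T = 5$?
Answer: $0$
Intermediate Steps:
$N = 3$ ($N = -8 + 11 = 3$)
$w{\left(U \right)} = -3 - \frac{3 U}{2}$ ($w{\left(U \right)} = \frac{\left(-1 - 5\right) \left(\left(U + 3\right) - 1\right)}{4} = \frac{\left(-6\right) \left(\left(3 + U\right) - 1\right)}{4} = \frac{\left(-6\right) \left(2 + U\right)}{4} = \frac{-12 - 6 U}{4} = -3 - \frac{3 U}{2}$)
$R{\left(H \right)} = - \frac{21 \sqrt{H}}{2}$ ($R{\left(H \right)} = \left(-3 - \frac{15}{2}\right) \sqrt{H} = - \frac{21 \sqrt{H}}{2}$)
$\left(-5 + 9\right) \left(R{\left(-4 \right)} + N\right) 0 = \left(-5 + 9\right) \left(- \frac{21 \sqrt{-4}}{2} + 3\right) 0 = 4 \left(- \frac{21 \cdot 2 i}{2} + 3\right) 0 = 4 \left(- 21 i + 3\right) 0 = 4 \left(3 - 21 i\right) 0 = \left(12 - 84 i\right) 0 = 0$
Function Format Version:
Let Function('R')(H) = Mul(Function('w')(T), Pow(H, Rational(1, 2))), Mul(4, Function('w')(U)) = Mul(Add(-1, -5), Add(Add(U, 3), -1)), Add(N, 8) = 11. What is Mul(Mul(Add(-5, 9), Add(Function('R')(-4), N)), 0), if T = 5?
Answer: 0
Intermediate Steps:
N = 3 (N = Add(-8, 11) = 3)
Function('w')(U) = Add(-3, Mul(Rational(-3, 2), U)) (Function('w')(U) = Mul(Rational(1, 4), Mul(Add(-1, -5), Add(Add(U, 3), -1))) = Mul(Rational(1, 4), Mul(-6, Add(Add(3, U), -1))) = Mul(Rational(1, 4), Mul(-6, Add(2, U))) = Mul(Rational(1, 4), Add(-12, Mul(-6, U))) = Add(-3, Mul(Rational(-3, 2), U)))
Function('R')(H) = Mul(Rational(-21, 2), Pow(H, Rational(1, 2))) (Function('R')(H) = Mul(Add(-3, Mul(Rational(-3, 2), 5)), Pow(H, Rational(1, 2))) = Mul(Add(-3, Rational(-15, 2)), Pow(H, Rational(1, 2))) = Mul(Rational(-21, 2), Pow(H, Rational(1, 2))))
Mul(Mul(Add(-5, 9), Add(Function('R')(-4), N)), 0) = Mul(Mul(Add(-5, 9), Add(Mul(Rational(-21, 2), Pow(-4, Rational(1, 2))), 3)), 0) = Mul(Mul(4, Add(Mul(Rational(-21, 2), Mul(2, I)), 3)), 0) = Mul(Mul(4, Add(Mul(-21, I), 3)), 0) = Mul(Mul(4, Add(3, Mul(-21, I))), 0) = Mul(Add(12, Mul(-84, I)), 0) = 0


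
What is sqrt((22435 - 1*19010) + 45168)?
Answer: sqrt(48593) ≈ 220.44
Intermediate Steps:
sqrt((22435 - 1*19010) + 45168) = sqrt((22435 - 19010) + 45168) = sqrt(3425 + 45168) = sqrt(48593)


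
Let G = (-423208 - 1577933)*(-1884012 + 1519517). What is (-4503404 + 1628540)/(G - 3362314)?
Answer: -2874864/729402526481 ≈ -3.9414e-6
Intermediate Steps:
G = 729405888795 (G = -2001141*(-364495) = 729405888795)
(-4503404 + 1628540)/(G - 3362314) = (-4503404 + 1628540)/(729405888795 - 3362314) = -2874864/729402526481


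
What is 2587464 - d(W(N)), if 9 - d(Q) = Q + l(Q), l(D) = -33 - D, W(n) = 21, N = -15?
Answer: 2587422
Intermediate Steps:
d(Q) = 42 (d(Q) = 9 - (Q + (-33 - Q)) = 9 - 1*(-33) = 9 + 33 = 42)
2587464 - d(W(N)) = 2587464 - 1*42 = 2587464 - 42 = 2587422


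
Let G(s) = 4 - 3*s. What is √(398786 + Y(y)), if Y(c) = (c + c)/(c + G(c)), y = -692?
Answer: 2*√12004325853/347 ≈ 631.49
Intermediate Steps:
Y(c) = 2*c/(4 - 2*c) (Y(c) = (c + c)/(c + (4 - 3*c)) = (2*c)/(4 - 2*c) = 2*c/(4 - 2*c))
√(398786 + Y(y)) = √(398786 - 1*(-692)/(-2 - 692)) = √(398786 - 1*(-692)/(-694)) = √(398786 - 1*(-692)*(-1/694)) = √(398786 - 346/347) = √(138378396/347) = 2*√12004325853/347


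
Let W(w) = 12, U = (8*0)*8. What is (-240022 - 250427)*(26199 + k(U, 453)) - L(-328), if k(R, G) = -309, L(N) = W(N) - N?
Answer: -12697724950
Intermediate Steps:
U = 0 (U = 0*8 = 0)
L(N) = 12 - N
(-240022 - 250427)*(26199 + k(U, 453)) - L(-328) = (-240022 - 250427)*(26199 - 309) - (12 - 1*(-328)) = -490449*25890 - (12 + 328) = -12697724610 - 1*340 = -12697724610 - 340 = -12697724950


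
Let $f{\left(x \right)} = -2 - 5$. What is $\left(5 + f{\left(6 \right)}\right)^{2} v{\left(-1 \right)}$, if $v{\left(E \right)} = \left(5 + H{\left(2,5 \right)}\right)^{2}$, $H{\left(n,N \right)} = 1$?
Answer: $144$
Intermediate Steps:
$f{\left(x \right)} = -7$ ($f{\left(x \right)} = -2 - 5 = -7$)
$v{\left(E \right)} = 36$ ($v{\left(E \right)} = \left(5 + 1\right)^{2} = 6^{2} = 36$)
$\left(5 + f{\left(6 \right)}\right)^{2} v{\left(-1 \right)} = \left(5 - 7\right)^{2} \cdot 36 = \left(-2\right)^{2} \cdot 36 = 4 \cdot 36 = 144$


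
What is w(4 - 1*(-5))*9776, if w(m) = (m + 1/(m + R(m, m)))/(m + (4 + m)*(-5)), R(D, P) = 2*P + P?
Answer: -198575/126 ≈ -1576.0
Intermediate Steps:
R(D, P) = 3*P
w(m) = (m + 1/(4*m))/(-20 - 4*m) (w(m) = (m + 1/(m + 3*m))/(m + (4 + m)*(-5)) = (m + 1/(4*m))/(m + (-20 - 5*m)) = (m + 1/(4*m))/(-20 - 4*m))
w(4 - 1*(-5))*9776 = ((-1 - 4*(4 - 1*(-5))**2)/(16*(4 - 1*(-5))*(5 + (4 - 1*(-5)))))*9776 = ((-1 - 4*(4 + 5)**2)/(16*(4 + 5)*(5 + (4 + 5))))*9776 = ((1/16)*(-1 - 4*9**2)/(9*(5 + 9)))*9776 = ((1/16)*(1/9)*(-1 - 4*81)/14)*9776 = ((1/16)*(1/9)*(1/14)*(-1 - 324))*9776 = ((1/16)*(1/9)*(1/14)*(-325))*9776 = -325/2016*9776 = -198575/126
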